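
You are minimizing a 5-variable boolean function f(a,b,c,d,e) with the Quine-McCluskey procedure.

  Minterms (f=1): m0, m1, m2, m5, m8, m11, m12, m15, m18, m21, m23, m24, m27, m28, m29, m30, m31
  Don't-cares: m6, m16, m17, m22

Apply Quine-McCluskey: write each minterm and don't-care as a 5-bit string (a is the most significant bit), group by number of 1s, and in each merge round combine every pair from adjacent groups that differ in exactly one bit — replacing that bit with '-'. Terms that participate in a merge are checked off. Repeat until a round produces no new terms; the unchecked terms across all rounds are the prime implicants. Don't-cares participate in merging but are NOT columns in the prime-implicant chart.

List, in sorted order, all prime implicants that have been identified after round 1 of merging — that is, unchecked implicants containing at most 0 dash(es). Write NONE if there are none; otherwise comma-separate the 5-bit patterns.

NONE

size-2^0 implicants → 00000(✓)  00001(✓)  00010(✓)  00101(✓)  00110(✓)  01000(✓)  01011(✓)  01100(✓)  01111(✓)  10000(✓)  10001(✓)  10010(✓)  10101(✓)  10110(✓)  10111(✓)  11000(✓)  11011(✓)  11100(✓)  11101(✓)  11110(✓)  11111(✓)
size-2^1 implicants → -0000(✓)  -0001(✓)  -0010(✓)  -0101(✓)  -0110(✓)  -1000(✓)  -1011(✓)  -1100(✓)  -1111(✓)  0-000(✓)  00-01(✓)  00-10(✓)  000-0(✓)  0000-(✓)  01-00(✓)  01-11(✓)  1-000(✓)  1-101(✓)  1-110(✓)  1-111(✓)  10-01(✓)  10-10(✓)  100-0(✓)  1000-(✓)  101-1(✓)  1011-(✓)  11-00(✓)  11-11(✓)  111-0(✓)  111-1(✓)  1110-(✓)  1111-(✓)
size-2^2 implicants → --000  -0-01  -0-10  -00-0  -000-  -1-00  -1-11  1-1-1  1-11-  111--
Unchecked terms (primes): --000, -0-01, -0-10, -00-0, -000-, -1-00, -1-11, 1-1-1, 1-11-, 111--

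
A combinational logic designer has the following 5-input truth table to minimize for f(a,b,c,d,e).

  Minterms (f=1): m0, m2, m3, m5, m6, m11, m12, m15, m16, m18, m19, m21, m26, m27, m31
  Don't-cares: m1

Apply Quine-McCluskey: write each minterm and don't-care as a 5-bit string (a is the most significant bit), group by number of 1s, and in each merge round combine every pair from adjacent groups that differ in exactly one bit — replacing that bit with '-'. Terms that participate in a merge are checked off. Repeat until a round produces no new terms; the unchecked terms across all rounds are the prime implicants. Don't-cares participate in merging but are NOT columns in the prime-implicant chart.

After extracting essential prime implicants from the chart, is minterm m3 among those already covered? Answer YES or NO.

NO

size-2^0 implicants → 00000(✓)  00001(✓)  00010(✓)  00011(✓)  00101(✓)  00110(✓)  01011(✓)  01100  01111(✓)  10000(✓)  10010(✓)  10011(✓)  10101(✓)  11010(✓)  11011(✓)  11111(✓)
size-2^1 implicants → -0000(✓)  -0010(✓)  -0011(✓)  -0101  -1011(✓)  -1111(✓)  0-011(✓)  00-01  00-10  000-0(✓)  000-1(✓)  0000-(✓)  0001-(✓)  01-11(✓)  1-010(✓)  1-011(✓)  100-0(✓)  1001-(✓)  11-11(✓)  1101-(✓)
size-2^2 implicants → --011  -00-0  -001-  -1-11  000--  1-01-
Unchecked terms (primes): --011, -00-0, -001-, -0101, -1-11, 00-01, 00-10, 000--, 01100, 1-01-
Minterm coverage:
  m0 ⊆ -00-0,000--
  m2 ⊆ -00-0,-001-,00-10,000--
  m3 ⊆ --011,-001-,000--
  m5 ⊆ -0101,00-01
  m6 ⊆ 00-10 [E]
  m11 ⊆ --011,-1-11
  m12 ⊆ 01100 [E]
  m15 ⊆ -1-11 [E]
  m16 ⊆ -00-0 [E]
  m18 ⊆ -00-0,-001-,1-01-
  m19 ⊆ --011,-001-,1-01-
  m21 ⊆ -0101 [E]
  m26 ⊆ 1-01- [E]
  m27 ⊆ --011,-1-11,1-01-
  m31 ⊆ -1-11 [E]
E = {-00-0, -0101, -1-11, 00-10, 01100, 1-01-}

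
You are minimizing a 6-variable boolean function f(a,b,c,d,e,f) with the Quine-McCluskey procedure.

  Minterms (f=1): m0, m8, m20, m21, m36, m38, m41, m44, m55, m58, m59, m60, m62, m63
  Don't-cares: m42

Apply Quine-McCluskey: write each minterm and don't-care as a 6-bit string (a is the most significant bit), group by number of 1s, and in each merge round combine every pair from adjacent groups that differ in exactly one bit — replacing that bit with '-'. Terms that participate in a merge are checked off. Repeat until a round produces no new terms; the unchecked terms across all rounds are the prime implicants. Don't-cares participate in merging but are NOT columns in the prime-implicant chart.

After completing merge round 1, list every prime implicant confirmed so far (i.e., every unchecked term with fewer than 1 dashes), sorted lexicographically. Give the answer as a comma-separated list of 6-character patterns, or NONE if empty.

101001

[col 0] 000000*, 001000*, 010100*, 010101*, 100100*, 100110*, 101001, 101010*, 101100*, 110111*, 111010*, 111011*, 111100*, 111110*, 111111*
[col 1] 00-000, 01010-, 1-1010, 1-1100, 10-100, 1001-0, 11-111, 111-10*, 111-11*, 11101-*, 1111-0, 11111-*
[col 2] 111-1-
Prime implicants: 00-000, 01010-, 1-1010, 1-1100, 10-100, 1001-0, 101001, 11-111, 111-1-, 1111-0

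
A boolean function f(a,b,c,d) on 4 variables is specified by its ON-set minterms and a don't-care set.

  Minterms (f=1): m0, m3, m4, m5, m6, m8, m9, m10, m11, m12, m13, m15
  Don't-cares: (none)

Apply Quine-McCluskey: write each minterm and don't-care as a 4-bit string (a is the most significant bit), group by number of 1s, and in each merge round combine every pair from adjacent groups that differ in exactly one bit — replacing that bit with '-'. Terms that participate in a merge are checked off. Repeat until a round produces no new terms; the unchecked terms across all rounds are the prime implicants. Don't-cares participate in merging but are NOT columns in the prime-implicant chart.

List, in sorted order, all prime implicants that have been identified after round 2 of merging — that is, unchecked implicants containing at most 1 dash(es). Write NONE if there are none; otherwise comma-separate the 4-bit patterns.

[col 0] 0000*, 0011*, 0100*, 0101*, 0110*, 1000*, 1001*, 1010*, 1011*, 1100*, 1101*, 1111*
[col 1] -000*, -011, -100*, -101*, 0-00*, 01-0, 010-*, 1-00*, 1-01*, 1-11*, 10-0*, 10-1*, 100-*, 101-*, 11-1*, 110-*
[col 2] --00, -10-, 1--1, 1-0-, 10--
Prime implicants: --00, -011, -10-, 01-0, 1--1, 1-0-, 10--

-011, 01-0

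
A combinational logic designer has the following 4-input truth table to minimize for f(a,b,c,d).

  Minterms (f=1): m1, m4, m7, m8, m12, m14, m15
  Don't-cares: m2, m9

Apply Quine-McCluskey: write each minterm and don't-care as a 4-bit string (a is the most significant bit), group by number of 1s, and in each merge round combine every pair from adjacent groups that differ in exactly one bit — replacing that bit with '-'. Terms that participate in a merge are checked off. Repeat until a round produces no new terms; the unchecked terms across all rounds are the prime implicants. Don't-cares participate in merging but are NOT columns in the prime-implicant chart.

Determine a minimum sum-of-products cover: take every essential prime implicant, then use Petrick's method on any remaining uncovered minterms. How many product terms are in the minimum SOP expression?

5

[col 0] 0001*, 0010, 0100*, 0111*, 1000*, 1001*, 1100*, 1110*, 1111*
[col 1] -001, -100, -111, 1-00, 100-, 11-0, 111-
Prime implicants: -001, -100, -111, 0010, 1-00, 100-, 11-0, 111-
PI chart (minterm → PIs covering it):
  1 | -001  (sole → essential)
  4 | -100  (sole → essential)
  7 | -111  (sole → essential)
  8 | 1-00,100-
  12 | -100,1-00,11-0
  14 | 11-0,111-
  15 | -111,111-
Essential prime implicants: -001, -100, -111
Petrick residual → 1-00, 11-0
Minimum SOP uses 5 PIs: b'c'd + bc'd' + bcd + ac'd' + abd'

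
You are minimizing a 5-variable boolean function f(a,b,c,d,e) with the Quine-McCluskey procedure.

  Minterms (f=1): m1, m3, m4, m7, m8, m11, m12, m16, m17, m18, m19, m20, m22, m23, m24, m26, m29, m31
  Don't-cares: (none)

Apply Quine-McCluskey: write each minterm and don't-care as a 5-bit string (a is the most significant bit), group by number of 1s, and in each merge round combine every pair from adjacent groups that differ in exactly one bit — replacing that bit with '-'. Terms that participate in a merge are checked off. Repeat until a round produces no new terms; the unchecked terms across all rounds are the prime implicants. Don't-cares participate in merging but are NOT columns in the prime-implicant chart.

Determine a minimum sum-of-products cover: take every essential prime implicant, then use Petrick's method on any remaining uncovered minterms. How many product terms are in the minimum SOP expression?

8

Round 0: 00001✓ 00011✓ 00100✓ 00111✓ 01000✓ 01011✓ 01100✓ 10000✓ 10001✓ 10010✓ 10011✓ 10100✓ 10110✓ 10111✓ 11000✓ 11010✓ 11101✓ 11111✓
Round 1: -0001✓ -0011✓ -0100 -0111✓ -1000 0-011 0-100 00-11✓ 000-1✓ 01-00 1-000✓ 1-010✓ 1-111 10-00✓ 10-10✓ 10-11✓ 100-0✓ 100-1✓ 1000-✓ 1001-✓ 101-0✓ 1011-✓ 110-0✓ 111-1
Round 2: -0-11 -00-1 1-0-0 10--0 10-1- 100--
PIs = {-0-11, -00-1, -0100, -1000, 0-011, 0-100, 01-00, 1-0-0, 1-111, 10--0, 10-1-, 100--, 111-1}
Coverage chart:
  m1: -00-1 ←essential
  m3: -0-11,-00-1,0-011
  m4: -0100,0-100
  m7: -0-11 ←essential
  m8: -1000,01-00
  m11: 0-011 ←essential
  m12: 0-100,01-00
  m16: 1-0-0,10--0,100--
  m17: -00-1,100--
  m18: 1-0-0,10--0,10-1-,100--
  m19: -0-11,-00-1,10-1-,100--
  m20: -0100,10--0
  m22: 10--0,10-1-
  m23: -0-11,1-111,10-1-
  m24: -1000,1-0-0
  m26: 1-0-0 ←essential
  m29: 111-1 ←essential
  m31: 1-111,111-1
Essential: -0-11, -00-1, 0-011, 1-0-0, 111-1
Petrick residual → -0100, 01-00, 10--0
Min cover (8 terms): b'de + b'c'e + b'cd'e' + a'c'de + a'bd'e' + ac'e' + ab'e' + abce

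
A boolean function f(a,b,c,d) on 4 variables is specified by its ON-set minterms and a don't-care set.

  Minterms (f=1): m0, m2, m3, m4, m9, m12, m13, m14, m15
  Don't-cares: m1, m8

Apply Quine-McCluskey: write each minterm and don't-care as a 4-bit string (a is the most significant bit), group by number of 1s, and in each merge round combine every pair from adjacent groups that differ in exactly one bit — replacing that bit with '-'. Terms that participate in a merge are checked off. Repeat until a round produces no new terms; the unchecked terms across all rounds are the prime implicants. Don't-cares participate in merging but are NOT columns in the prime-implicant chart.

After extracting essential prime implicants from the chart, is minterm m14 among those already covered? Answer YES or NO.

YES

Round 0: 0000✓ 0001✓ 0010✓ 0011✓ 0100✓ 1000✓ 1001✓ 1100✓ 1101✓ 1110✓ 1111✓
Round 1: -000✓ -001✓ -100✓ 0-00✓ 00-0✓ 00-1✓ 000-✓ 001-✓ 1-00✓ 1-01✓ 100-✓ 11-0✓ 11-1✓ 110-✓ 111-✓
Round 2: --00 -00- 00-- 1-0- 11--
PIs = {--00, -00-, 00--, 1-0-, 11--}
Coverage chart:
  m0: --00,-00-,00--
  m2: 00-- ←essential
  m3: 00-- ←essential
  m4: --00 ←essential
  m9: -00-,1-0-
  m12: --00,1-0-,11--
  m13: 1-0-,11--
  m14: 11-- ←essential
  m15: 11-- ←essential
Essential: --00, 00--, 11--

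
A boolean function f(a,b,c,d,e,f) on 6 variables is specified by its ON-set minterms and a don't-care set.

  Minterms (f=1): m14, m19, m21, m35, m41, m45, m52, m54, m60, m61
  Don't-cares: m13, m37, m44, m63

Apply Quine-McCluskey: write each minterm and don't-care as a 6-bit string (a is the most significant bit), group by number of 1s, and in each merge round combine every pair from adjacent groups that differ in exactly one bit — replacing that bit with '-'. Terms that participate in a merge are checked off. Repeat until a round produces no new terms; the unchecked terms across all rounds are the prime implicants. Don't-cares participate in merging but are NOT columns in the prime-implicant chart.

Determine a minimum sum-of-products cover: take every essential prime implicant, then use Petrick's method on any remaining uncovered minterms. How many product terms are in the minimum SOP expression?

7

size-2^0 implicants → 001101(✓)  001110  010011  010101  100011  100101(✓)  101001(✓)  101100(✓)  101101(✓)  110100(✓)  110110(✓)  111100(✓)  111101(✓)  111111(✓)
size-2^1 implicants → -01101  1-1100(✓)  1-1101(✓)  10-101  101-01  10110-(✓)  11-100  1101-0  1111-1  11110-(✓)
size-2^2 implicants → 1-110-
Unchecked terms (primes): -01101, 001110, 010011, 010101, 1-110-, 10-101, 100011, 101-01, 11-100, 1101-0, 1111-1
Minterm coverage:
  m14 ⊆ 001110 [E]
  m19 ⊆ 010011 [E]
  m21 ⊆ 010101 [E]
  m35 ⊆ 100011 [E]
  m41 ⊆ 101-01 [E]
  m45 ⊆ -01101,1-110-,10-101,101-01
  m52 ⊆ 11-100,1101-0
  m54 ⊆ 1101-0 [E]
  m60 ⊆ 1-110-,11-100
  m61 ⊆ 1-110-,1111-1
E = {001110, 010011, 010101, 100011, 101-01, 1101-0}
Petrick residual → 1-110-
Cover = a'b'cdef' + a'bc'd'ef + a'bc'de'f + acde' + ab'c'd'ef + ab'ce'f + abc'df'  |cover|=7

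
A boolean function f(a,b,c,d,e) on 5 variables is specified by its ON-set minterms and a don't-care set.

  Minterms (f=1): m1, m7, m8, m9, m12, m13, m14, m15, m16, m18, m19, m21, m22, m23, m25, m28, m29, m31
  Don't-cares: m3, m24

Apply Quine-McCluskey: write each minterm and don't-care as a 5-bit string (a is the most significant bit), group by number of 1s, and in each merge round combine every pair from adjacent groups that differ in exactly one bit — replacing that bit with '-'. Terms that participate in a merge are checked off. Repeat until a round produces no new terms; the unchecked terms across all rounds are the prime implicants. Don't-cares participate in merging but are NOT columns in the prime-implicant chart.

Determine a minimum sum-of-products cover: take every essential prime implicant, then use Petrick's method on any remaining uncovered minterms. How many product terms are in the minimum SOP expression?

7

[col 0] 00001*, 00011*, 00111*, 01000*, 01001*, 01100*, 01101*, 01110*, 01111*, 10000*, 10010*, 10011*, 10101*, 10110*, 10111*, 11000*, 11001*, 11100*, 11101*, 11111*
[col 1] -0011*, -0111*, -1000*, -1001*, -1100*, -1101*, -1111*, 0-001, 0-111*, 00-11*, 000-1, 01-00*, 01-01*, 0100-*, 011-0*, 011-1*, 0110-*, 0111-*, 1-000, 1-101*, 1-111*, 10-10*, 10-11*, 100-0, 1001-*, 101-1*, 1011-*, 11-00*, 11-01*, 1100-*, 111-1*, 1110-*
[col 2] --111, -0-11, -1-00*, -1-01*, -100-*, -11-1, -110-*, 01-0-*, 011--, 1-1-1, 10-1-, 11-0-*
[col 3] -1-0-
Prime implicants: --111, -0-11, -1-0-, -11-1, 0-001, 000-1, 011--, 1-000, 1-1-1, 10-1-, 100-0
PI chart (minterm → PIs covering it):
  1 | 0-001,000-1
  7 | --111,-0-11
  8 | -1-0-  (sole → essential)
  9 | -1-0-,0-001
  12 | -1-0-,011--
  13 | -1-0-,-11-1,011--
  14 | 011--  (sole → essential)
  15 | --111,-11-1,011--
  16 | 1-000,100-0
  18 | 10-1-,100-0
  19 | -0-11,10-1-
  21 | 1-1-1  (sole → essential)
  22 | 10-1-  (sole → essential)
  23 | --111,-0-11,1-1-1,10-1-
  25 | -1-0-  (sole → essential)
  28 | -1-0-  (sole → essential)
  29 | -1-0-,-11-1,1-1-1
  31 | --111,-11-1,1-1-1
Essential prime implicants: -1-0-, 011--, 1-1-1, 10-1-
Petrick residual → --111, 0-001, 1-000
Minimum SOP uses 7 PIs: cde + bd' + a'c'd'e + a'bc + ac'd'e' + ace + ab'd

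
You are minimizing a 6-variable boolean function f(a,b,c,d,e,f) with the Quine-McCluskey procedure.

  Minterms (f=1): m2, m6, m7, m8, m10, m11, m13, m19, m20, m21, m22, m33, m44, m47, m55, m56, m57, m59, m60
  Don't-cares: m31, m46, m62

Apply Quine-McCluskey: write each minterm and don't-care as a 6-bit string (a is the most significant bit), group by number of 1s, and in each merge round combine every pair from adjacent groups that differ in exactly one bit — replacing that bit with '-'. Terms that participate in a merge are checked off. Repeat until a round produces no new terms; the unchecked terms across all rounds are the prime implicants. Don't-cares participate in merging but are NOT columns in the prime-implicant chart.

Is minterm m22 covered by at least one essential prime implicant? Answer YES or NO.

NO

[col 0] 000010*, 000110*, 000111*, 001000*, 001010*, 001011*, 001101, 010011, 010100*, 010101*, 010110*, 011111, 100001, 101100*, 101110*, 101111*, 110111, 111000*, 111001*, 111011*, 111100*, 111110*
[col 1] 0-0110, 00-010, 000-10, 00011-, 0010-0, 00101-, 0101-0, 01010-, 1-1100*, 1-1110*, 1011-0*, 10111-, 111-00, 1110-1, 11100-, 1111-0*
[col 2] 1-11-0
Prime implicants: 0-0110, 00-010, 000-10, 00011-, 0010-0, 00101-, 001101, 010011, 0101-0, 01010-, 011111, 1-11-0, 100001, 10111-, 110111, 111-00, 1110-1, 11100-
PI chart (minterm → PIs covering it):
  2 | 00-010,000-10
  6 | 0-0110,000-10,00011-
  7 | 00011-  (sole → essential)
  8 | 0010-0  (sole → essential)
  10 | 00-010,0010-0,00101-
  11 | 00101-  (sole → essential)
  13 | 001101  (sole → essential)
  19 | 010011  (sole → essential)
  20 | 0101-0,01010-
  21 | 01010-  (sole → essential)
  22 | 0-0110,0101-0
  33 | 100001  (sole → essential)
  44 | 1-11-0  (sole → essential)
  47 | 10111-  (sole → essential)
  55 | 110111  (sole → essential)
  56 | 111-00,11100-
  57 | 1110-1,11100-
  59 | 1110-1  (sole → essential)
  60 | 1-11-0,111-00
Essential prime implicants: 00011-, 0010-0, 00101-, 001101, 010011, 01010-, 1-11-0, 100001, 10111-, 110111, 1110-1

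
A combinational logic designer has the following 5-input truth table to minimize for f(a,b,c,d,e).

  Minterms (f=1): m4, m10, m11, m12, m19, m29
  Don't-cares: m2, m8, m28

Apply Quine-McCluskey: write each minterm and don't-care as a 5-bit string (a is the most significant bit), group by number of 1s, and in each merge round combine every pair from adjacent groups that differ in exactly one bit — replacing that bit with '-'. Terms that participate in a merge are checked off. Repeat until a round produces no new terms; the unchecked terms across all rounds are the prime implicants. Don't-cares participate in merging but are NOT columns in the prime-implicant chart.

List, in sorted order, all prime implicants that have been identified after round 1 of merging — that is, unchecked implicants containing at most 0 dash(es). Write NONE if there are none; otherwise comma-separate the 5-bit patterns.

10011

[col 0] 00010*, 00100*, 01000*, 01010*, 01011*, 01100*, 10011, 11100*, 11101*
[col 1] -1100, 0-010, 0-100, 01-00, 010-0, 0101-, 1110-
Prime implicants: -1100, 0-010, 0-100, 01-00, 010-0, 0101-, 10011, 1110-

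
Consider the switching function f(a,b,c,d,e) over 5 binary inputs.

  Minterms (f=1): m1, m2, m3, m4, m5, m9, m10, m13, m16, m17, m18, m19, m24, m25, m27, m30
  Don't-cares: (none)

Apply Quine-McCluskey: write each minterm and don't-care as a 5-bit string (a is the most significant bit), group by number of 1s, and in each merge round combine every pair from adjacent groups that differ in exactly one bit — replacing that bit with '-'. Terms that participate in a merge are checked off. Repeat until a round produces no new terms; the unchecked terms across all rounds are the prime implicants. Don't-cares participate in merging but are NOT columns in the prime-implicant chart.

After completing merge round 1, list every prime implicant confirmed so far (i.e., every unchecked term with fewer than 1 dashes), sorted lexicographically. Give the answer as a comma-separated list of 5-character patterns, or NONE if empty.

size-2^0 implicants → 00001(✓)  00010(✓)  00011(✓)  00100(✓)  00101(✓)  01001(✓)  01010(✓)  01101(✓)  10000(✓)  10001(✓)  10010(✓)  10011(✓)  11000(✓)  11001(✓)  11011(✓)  11110
size-2^1 implicants → -0001(✓)  -0010(✓)  -0011(✓)  -1001(✓)  0-001(✓)  0-010  0-101(✓)  00-01(✓)  000-1(✓)  0001-(✓)  0010-  01-01(✓)  1-000(✓)  1-001(✓)  1-011(✓)  100-0(✓)  100-1(✓)  1000-(✓)  1001-(✓)  110-1(✓)  1100-(✓)
size-2^2 implicants → --001  -00-1  -001-  0--01  1-0-1  1-00-  100--
Unchecked terms (primes): --001, -00-1, -001-, 0--01, 0-010, 0010-, 1-0-1, 1-00-, 100--, 11110

11110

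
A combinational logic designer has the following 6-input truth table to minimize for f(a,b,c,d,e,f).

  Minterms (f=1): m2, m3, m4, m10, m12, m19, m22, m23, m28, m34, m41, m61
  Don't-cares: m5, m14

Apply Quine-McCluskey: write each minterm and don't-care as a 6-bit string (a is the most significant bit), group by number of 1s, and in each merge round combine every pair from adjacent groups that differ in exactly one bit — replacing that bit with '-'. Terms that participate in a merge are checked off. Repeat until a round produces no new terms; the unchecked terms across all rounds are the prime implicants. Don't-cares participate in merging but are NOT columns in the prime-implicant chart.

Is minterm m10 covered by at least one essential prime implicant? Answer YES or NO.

NO

size-2^0 implicants → 000010(✓)  000011(✓)  000100(✓)  000101(✓)  001010(✓)  001100(✓)  001110(✓)  010011(✓)  010110(✓)  010111(✓)  011100(✓)  100010(✓)  101001  111101
size-2^1 implicants → -00010  0-0011  0-1100  00-010  00-100  00001-  00010-  001-10  0011-0  010-11  01011-
Unchecked terms (primes): -00010, 0-0011, 0-1100, 00-010, 00-100, 00001-, 00010-, 001-10, 0011-0, 010-11, 01011-, 101001, 111101
Minterm coverage:
  m2 ⊆ -00010,00-010,00001-
  m3 ⊆ 0-0011,00001-
  m4 ⊆ 00-100,00010-
  m10 ⊆ 00-010,001-10
  m12 ⊆ 0-1100,00-100,0011-0
  m19 ⊆ 0-0011,010-11
  m22 ⊆ 01011- [E]
  m23 ⊆ 010-11,01011-
  m28 ⊆ 0-1100 [E]
  m34 ⊆ -00010 [E]
  m41 ⊆ 101001 [E]
  m61 ⊆ 111101 [E]
E = {-00010, 0-1100, 01011-, 101001, 111101}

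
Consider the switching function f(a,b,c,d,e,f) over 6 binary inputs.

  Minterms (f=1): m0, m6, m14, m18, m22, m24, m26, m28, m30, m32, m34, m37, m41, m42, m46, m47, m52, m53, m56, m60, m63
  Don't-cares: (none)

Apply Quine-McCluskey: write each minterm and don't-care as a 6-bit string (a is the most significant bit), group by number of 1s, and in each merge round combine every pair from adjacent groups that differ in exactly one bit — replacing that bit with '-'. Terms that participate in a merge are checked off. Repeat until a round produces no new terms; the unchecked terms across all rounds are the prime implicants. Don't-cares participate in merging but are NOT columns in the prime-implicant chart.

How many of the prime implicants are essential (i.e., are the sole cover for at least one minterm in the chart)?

Round 0: 000000✓ 000110✓ 001110✓ 010010✓ 010110✓ 011000✓ 011010✓ 011100✓ 011110✓ 100000✓ 100010✓ 100101✓ 101001 101010✓ 101110✓ 101111✓ 110100✓ 110101✓ 111000✓ 111100✓ 111111✓
Round 1: -00000 -01110 -11000✓ -11100✓ 0-0110✓ 0-1110✓ 00-110✓ 01-010✓ 01-110✓ 010-10✓ 011-00✓ 011-10✓ 0110-0✓ 0111-0✓ 1-0101 1-1111 10-010 1000-0 101-10 10111- 11-100 11010- 111-00✓
Round 2: -11-00 0--110 01--10 011--0
PIs = {-00000, -01110, -11-00, 0--110, 01--10, 011--0, 1-0101, 1-1111, 10-010, 1000-0, 101-10, 101001, 10111-, 11-100, 11010-}
Coverage chart:
  m0: -00000 ←essential
  m6: 0--110 ←essential
  m14: -01110,0--110
  m18: 01--10 ←essential
  m22: 0--110,01--10
  m24: -11-00,011--0
  m26: 01--10,011--0
  m28: -11-00,011--0
  m30: 0--110,01--10,011--0
  m32: -00000,1000-0
  m34: 10-010,1000-0
  m37: 1-0101 ←essential
  m41: 101001 ←essential
  m42: 10-010,101-10
  m46: -01110,101-10,10111-
  m47: 1-1111,10111-
  m52: 11-100,11010-
  m53: 1-0101,11010-
  m56: -11-00 ←essential
  m60: -11-00,11-100
  m63: 1-1111 ←essential
Essential: -00000, -11-00, 0--110, 01--10, 1-0101, 1-1111, 101001

7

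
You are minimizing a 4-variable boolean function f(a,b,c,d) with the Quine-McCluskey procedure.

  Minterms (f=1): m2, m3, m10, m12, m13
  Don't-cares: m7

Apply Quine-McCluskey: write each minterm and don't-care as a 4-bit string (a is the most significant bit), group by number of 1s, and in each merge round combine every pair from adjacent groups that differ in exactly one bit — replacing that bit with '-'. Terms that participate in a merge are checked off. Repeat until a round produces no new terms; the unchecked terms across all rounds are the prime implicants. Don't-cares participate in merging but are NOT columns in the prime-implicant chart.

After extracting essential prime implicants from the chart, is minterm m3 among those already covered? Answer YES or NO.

size-2^0 implicants → 0010(✓)  0011(✓)  0111(✓)  1010(✓)  1100(✓)  1101(✓)
size-2^1 implicants → -010  0-11  001-  110-
Unchecked terms (primes): -010, 0-11, 001-, 110-
Minterm coverage:
  m2 ⊆ -010,001-
  m3 ⊆ 0-11,001-
  m10 ⊆ -010 [E]
  m12 ⊆ 110- [E]
  m13 ⊆ 110- [E]
E = {-010, 110-}

NO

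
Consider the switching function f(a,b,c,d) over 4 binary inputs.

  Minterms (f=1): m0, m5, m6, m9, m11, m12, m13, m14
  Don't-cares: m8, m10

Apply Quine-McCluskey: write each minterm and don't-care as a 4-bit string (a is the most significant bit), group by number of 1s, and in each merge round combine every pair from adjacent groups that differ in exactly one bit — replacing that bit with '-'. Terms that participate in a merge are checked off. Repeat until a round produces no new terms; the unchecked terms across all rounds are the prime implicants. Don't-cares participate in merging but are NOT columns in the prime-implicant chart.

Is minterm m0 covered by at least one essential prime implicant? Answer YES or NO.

[col 0] 0000*, 0101*, 0110*, 1000*, 1001*, 1010*, 1011*, 1100*, 1101*, 1110*
[col 1] -000, -101, -110, 1-00*, 1-01*, 1-10*, 10-0*, 10-1*, 100-*, 101-*, 11-0*, 110-*
[col 2] 1--0, 1-0-, 10--
Prime implicants: -000, -101, -110, 1--0, 1-0-, 10--
PI chart (minterm → PIs covering it):
  0 | -000  (sole → essential)
  5 | -101  (sole → essential)
  6 | -110  (sole → essential)
  9 | 1-0-,10--
  11 | 10--  (sole → essential)
  12 | 1--0,1-0-
  13 | -101,1-0-
  14 | -110,1--0
Essential prime implicants: -000, -101, -110, 10--

YES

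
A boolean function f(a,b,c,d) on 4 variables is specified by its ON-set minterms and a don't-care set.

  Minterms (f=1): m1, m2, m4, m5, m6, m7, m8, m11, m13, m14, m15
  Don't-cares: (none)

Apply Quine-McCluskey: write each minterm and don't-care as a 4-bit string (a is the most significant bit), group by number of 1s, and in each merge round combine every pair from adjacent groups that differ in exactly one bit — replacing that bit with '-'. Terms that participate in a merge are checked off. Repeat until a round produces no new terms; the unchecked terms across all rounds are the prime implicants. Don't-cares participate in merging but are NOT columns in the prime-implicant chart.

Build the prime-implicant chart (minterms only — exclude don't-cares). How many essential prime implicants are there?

[col 0] 0001*, 0010*, 0100*, 0101*, 0110*, 0111*, 1000, 1011*, 1101*, 1110*, 1111*
[col 1] -101*, -110*, -111*, 0-01, 0-10, 01-0*, 01-1*, 010-*, 011-*, 1-11, 11-1*, 111-*
[col 2] -1-1, -11-, 01--
Prime implicants: -1-1, -11-, 0-01, 0-10, 01--, 1-11, 1000
PI chart (minterm → PIs covering it):
  1 | 0-01  (sole → essential)
  2 | 0-10  (sole → essential)
  4 | 01--  (sole → essential)
  5 | -1-1,0-01,01--
  6 | -11-,0-10,01--
  7 | -1-1,-11-,01--
  8 | 1000  (sole → essential)
  11 | 1-11  (sole → essential)
  13 | -1-1  (sole → essential)
  14 | -11-  (sole → essential)
  15 | -1-1,-11-,1-11
Essential prime implicants: -1-1, -11-, 0-01, 0-10, 01--, 1-11, 1000

7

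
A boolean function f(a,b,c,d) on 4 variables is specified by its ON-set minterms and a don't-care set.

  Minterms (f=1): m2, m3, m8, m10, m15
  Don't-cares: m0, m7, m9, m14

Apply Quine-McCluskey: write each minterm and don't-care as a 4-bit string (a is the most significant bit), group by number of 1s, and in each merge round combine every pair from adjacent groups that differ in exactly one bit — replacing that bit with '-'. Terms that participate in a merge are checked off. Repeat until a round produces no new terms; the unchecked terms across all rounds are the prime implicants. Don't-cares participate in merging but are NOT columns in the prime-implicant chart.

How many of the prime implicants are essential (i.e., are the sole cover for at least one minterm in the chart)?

0

Round 0: 0000✓ 0010✓ 0011✓ 0111✓ 1000✓ 1001✓ 1010✓ 1110✓ 1111✓
Round 1: -000✓ -010✓ -111 0-11 00-0✓ 001- 1-10 10-0✓ 100- 111-
Round 2: -0-0
PIs = {-0-0, -111, 0-11, 001-, 1-10, 100-, 111-}
Coverage chart:
  m2: -0-0,001-
  m3: 0-11,001-
  m8: -0-0,100-
  m10: -0-0,1-10
  m15: -111,111-
(no essential prime implicants)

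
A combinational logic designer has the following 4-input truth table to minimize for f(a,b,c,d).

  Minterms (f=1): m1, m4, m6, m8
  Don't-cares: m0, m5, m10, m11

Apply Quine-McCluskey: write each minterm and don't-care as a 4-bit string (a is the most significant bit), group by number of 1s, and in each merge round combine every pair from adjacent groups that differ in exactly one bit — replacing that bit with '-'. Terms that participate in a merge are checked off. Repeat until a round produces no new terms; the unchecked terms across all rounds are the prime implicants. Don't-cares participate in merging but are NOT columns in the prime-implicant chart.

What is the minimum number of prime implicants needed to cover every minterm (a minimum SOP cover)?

3

Round 0: 0000✓ 0001✓ 0100✓ 0101✓ 0110✓ 1000✓ 1010✓ 1011✓
Round 1: -000 0-00✓ 0-01✓ 000-✓ 01-0 010-✓ 10-0 101-
Round 2: 0-0-
PIs = {-000, 0-0-, 01-0, 10-0, 101-}
Coverage chart:
  m1: 0-0- ←essential
  m4: 0-0-,01-0
  m6: 01-0 ←essential
  m8: -000,10-0
Essential: 0-0-, 01-0
Petrick residual → -000
Min cover (3 terms): b'c'd' + a'c' + a'bd'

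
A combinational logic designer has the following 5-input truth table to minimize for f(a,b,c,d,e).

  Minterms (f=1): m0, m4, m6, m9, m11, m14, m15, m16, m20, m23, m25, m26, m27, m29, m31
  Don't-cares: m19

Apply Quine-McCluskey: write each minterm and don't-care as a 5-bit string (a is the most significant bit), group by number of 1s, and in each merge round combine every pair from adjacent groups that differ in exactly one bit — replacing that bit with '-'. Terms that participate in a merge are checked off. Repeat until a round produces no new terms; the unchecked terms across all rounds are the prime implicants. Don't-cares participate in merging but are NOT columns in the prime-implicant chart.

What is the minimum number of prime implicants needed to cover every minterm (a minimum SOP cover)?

Round 0: 00000✓ 00100✓ 00110✓ 01001✓ 01011✓ 01110✓ 01111✓ 10000✓ 10011✓ 10100✓ 10111✓ 11001✓ 11010✓ 11011✓ 11101✓ 11111✓
Round 1: -0000✓ -0100✓ -1001✓ -1011✓ -1111✓ 0-110 00-00✓ 001-0 01-11✓ 010-1✓ 0111- 1-011✓ 1-111✓ 10-00✓ 10-11✓ 11-01✓ 11-11✓ 110-1✓ 1101- 111-1✓
Round 2: -0-00 -1-11 -10-1 1--11 11--1
PIs = {-0-00, -1-11, -10-1, 0-110, 001-0, 0111-, 1--11, 11--1, 1101-}
Coverage chart:
  m0: -0-00 ←essential
  m4: -0-00,001-0
  m6: 0-110,001-0
  m9: -10-1 ←essential
  m11: -1-11,-10-1
  m14: 0-110,0111-
  m15: -1-11,0111-
  m16: -0-00 ←essential
  m20: -0-00 ←essential
  m23: 1--11 ←essential
  m25: -10-1,11--1
  m26: 1101- ←essential
  m27: -1-11,-10-1,1--11,11--1,1101-
  m29: 11--1 ←essential
  m31: -1-11,1--11,11--1
Essential: -0-00, -10-1, 1--11, 11--1, 1101-
Petrick residual → -1-11, 0-110
Min cover (7 terms): b'd'e' + bde + bc'e + a'cde' + ade + abe + abc'd

7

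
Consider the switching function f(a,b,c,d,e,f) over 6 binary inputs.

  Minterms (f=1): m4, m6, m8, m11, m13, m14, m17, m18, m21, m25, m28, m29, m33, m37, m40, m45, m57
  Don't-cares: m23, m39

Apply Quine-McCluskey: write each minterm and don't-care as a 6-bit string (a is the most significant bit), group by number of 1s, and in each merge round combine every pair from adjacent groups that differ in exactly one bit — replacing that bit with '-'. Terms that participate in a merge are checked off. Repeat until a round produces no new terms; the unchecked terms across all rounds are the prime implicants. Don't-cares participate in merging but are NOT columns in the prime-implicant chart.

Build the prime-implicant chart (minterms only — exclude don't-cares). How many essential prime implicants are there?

Round 0: 000100✓ 000110✓ 001000✓ 001011 001101✓ 001110✓ 010001✓ 010010 010101✓ 010111✓ 011001✓ 011100✓ 011101✓ 100001✓ 100101✓ 100111✓ 101000✓ 101101✓ 111001✓
Round 1: -01000 -01101 -11001 0-1101 00-110 0001-0 01-001✓ 01-101✓ 010-01✓ 0101-1 011-01✓ 01110- 10-101 100-01 1001-1
Round 2: 01--01
PIs = {-01000, -01101, -11001, 0-1101, 00-110, 0001-0, 001011, 01--01, 010010, 0101-1, 01110-, 10-101, 100-01, 1001-1}
Coverage chart:
  m4: 0001-0 ←essential
  m6: 00-110,0001-0
  m8: -01000 ←essential
  m11: 001011 ←essential
  m13: -01101,0-1101
  m14: 00-110 ←essential
  m17: 01--01 ←essential
  m18: 010010 ←essential
  m21: 01--01,0101-1
  m25: -11001,01--01
  m28: 01110- ←essential
  m29: 0-1101,01--01,01110-
  m33: 100-01 ←essential
  m37: 10-101,100-01,1001-1
  m40: -01000 ←essential
  m45: -01101,10-101
  m57: -11001 ←essential
Essential: -01000, -11001, 00-110, 0001-0, 001011, 01--01, 010010, 01110-, 100-01

9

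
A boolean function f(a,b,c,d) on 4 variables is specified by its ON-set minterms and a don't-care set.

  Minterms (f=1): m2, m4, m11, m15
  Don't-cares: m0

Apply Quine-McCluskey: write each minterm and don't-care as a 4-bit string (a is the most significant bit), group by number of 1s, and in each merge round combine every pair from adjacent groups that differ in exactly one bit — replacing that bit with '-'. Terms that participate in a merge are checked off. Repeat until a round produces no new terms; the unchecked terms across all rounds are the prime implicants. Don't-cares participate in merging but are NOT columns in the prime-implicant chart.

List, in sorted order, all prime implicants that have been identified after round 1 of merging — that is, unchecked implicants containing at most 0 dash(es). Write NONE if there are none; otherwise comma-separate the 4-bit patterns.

NONE

Round 0: 0000✓ 0010✓ 0100✓ 1011✓ 1111✓
Round 1: 0-00 00-0 1-11
PIs = {0-00, 00-0, 1-11}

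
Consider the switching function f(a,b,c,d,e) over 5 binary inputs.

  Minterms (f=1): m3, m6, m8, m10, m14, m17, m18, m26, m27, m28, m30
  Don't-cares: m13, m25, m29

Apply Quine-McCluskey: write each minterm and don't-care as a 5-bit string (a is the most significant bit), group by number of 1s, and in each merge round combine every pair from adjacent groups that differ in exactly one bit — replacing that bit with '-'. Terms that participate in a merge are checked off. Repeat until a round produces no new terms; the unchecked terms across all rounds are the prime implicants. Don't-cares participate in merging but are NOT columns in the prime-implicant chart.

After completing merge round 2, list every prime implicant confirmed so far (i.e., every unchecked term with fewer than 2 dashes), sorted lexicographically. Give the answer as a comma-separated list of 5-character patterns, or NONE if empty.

size-2^0 implicants → 00011  00110(✓)  01000(✓)  01010(✓)  01101(✓)  01110(✓)  10001(✓)  10010(✓)  11001(✓)  11010(✓)  11011(✓)  11100(✓)  11101(✓)  11110(✓)
size-2^1 implicants → -1010(✓)  -1101  -1110(✓)  0-110  01-10(✓)  010-0  1-001  1-010  11-01  11-10(✓)  110-1  1101-  111-0  1110-
size-2^2 implicants → -1-10
Unchecked terms (primes): -1-10, -1101, 0-110, 00011, 010-0, 1-001, 1-010, 11-01, 110-1, 1101-, 111-0, 1110-

-1101, 0-110, 00011, 010-0, 1-001, 1-010, 11-01, 110-1, 1101-, 111-0, 1110-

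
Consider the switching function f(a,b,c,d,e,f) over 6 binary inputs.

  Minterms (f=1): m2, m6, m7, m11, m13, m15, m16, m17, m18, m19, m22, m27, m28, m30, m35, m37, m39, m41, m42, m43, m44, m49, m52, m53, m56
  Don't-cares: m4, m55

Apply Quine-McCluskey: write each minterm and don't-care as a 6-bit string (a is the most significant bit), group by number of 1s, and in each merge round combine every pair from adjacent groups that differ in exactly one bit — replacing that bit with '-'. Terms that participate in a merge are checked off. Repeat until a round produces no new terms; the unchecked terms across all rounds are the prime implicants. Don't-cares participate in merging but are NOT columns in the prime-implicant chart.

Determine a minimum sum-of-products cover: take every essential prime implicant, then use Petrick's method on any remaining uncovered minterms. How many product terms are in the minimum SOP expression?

size-2^0 implicants → 000010(✓)  000100(✓)  000110(✓)  000111(✓)  001011(✓)  001101(✓)  001111(✓)  010000(✓)  010001(✓)  010010(✓)  010011(✓)  010110(✓)  011011(✓)  011100(✓)  011110(✓)  100011(✓)  100101(✓)  100111(✓)  101001(✓)  101010(✓)  101011(✓)  101100  110001(✓)  110100(✓)  110101(✓)  110111(✓)  111000
size-2^1 implicants → -00111  -01011  -10001  0-0010(✓)  0-0110(✓)  0-1011  00-111  000-10(✓)  0001-0  00011-  001-11  0011-1  01-011  01-110  010-10(✓)  0100-0(✓)  0100-1(✓)  01000-(✓)  01001-(✓)  0111-0  1-0101(✓)  1-0111(✓)  10-011  100-11  1001-1(✓)  1010-1  10101-  110-01  1101-1(✓)  11010-
size-2^2 implicants → 0-0-10  0100--  1-01-1
Unchecked terms (primes): -00111, -01011, -10001, 0-0-10, 0-1011, 00-111, 0001-0, 00011-, 001-11, 0011-1, 01-011, 01-110, 0100--, 0111-0, 1-01-1, 10-011, 100-11, 1010-1, 10101-, 101100, 110-01, 11010-, 111000
Minterm coverage:
  m2 ⊆ 0-0-10 [E]
  m6 ⊆ 0-0-10,0001-0,00011-
  m7 ⊆ -00111,00-111,00011-
  m11 ⊆ -01011,0-1011,001-11
  m13 ⊆ 0011-1 [E]
  m15 ⊆ 00-111,001-11,0011-1
  m16 ⊆ 0100-- [E]
  m17 ⊆ -10001,0100--
  m18 ⊆ 0-0-10,0100--
  m19 ⊆ 01-011,0100--
  m22 ⊆ 0-0-10,01-110
  m27 ⊆ 0-1011,01-011
  m28 ⊆ 0111-0 [E]
  m30 ⊆ 01-110,0111-0
  m35 ⊆ 10-011,100-11
  m37 ⊆ 1-01-1 [E]
  m39 ⊆ -00111,1-01-1,100-11
  m41 ⊆ 1010-1 [E]
  m42 ⊆ 10101- [E]
  m43 ⊆ -01011,10-011,1010-1,10101-
  m44 ⊆ 101100 [E]
  m49 ⊆ -10001,110-01
  m52 ⊆ 11010- [E]
  m53 ⊆ 1-01-1,110-01,11010-
  m56 ⊆ 111000 [E]
E = {0-0-10, 0011-1, 0100--, 0111-0, 1-01-1, 1010-1, 10101-, 101100, 11010-, 111000}
Petrick residual → -00111, -10001, 0-1011, 10-011
Cover = b'c'def + bc'd'e'f + a'c'ef' + a'cd'ef + a'b'cdf + a'bc'd' + a'bcdf' + ac'df + ab'd'ef + ab'cd'f + ab'cd'e + ab'cde'f' + abc'de' + abcd'e'f'  |cover|=14

14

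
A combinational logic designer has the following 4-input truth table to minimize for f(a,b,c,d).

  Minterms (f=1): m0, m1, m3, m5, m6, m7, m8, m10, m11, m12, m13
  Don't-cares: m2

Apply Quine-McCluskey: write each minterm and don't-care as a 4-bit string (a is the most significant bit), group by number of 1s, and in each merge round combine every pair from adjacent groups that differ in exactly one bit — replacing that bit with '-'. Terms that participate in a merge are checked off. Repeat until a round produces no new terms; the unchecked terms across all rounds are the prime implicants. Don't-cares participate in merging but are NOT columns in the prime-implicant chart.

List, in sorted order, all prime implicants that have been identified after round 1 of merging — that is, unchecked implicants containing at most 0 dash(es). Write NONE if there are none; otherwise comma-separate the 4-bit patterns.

NONE

[col 0] 0000*, 0001*, 0010*, 0011*, 0101*, 0110*, 0111*, 1000*, 1010*, 1011*, 1100*, 1101*
[col 1] -000*, -010*, -011*, -101, 0-01*, 0-10*, 0-11*, 00-0*, 00-1*, 000-*, 001-*, 01-1*, 011-*, 1-00, 10-0*, 101-*, 110-
[col 2] -0-0, -01-, 0--1, 0-1-, 00--
Prime implicants: -0-0, -01-, -101, 0--1, 0-1-, 00--, 1-00, 110-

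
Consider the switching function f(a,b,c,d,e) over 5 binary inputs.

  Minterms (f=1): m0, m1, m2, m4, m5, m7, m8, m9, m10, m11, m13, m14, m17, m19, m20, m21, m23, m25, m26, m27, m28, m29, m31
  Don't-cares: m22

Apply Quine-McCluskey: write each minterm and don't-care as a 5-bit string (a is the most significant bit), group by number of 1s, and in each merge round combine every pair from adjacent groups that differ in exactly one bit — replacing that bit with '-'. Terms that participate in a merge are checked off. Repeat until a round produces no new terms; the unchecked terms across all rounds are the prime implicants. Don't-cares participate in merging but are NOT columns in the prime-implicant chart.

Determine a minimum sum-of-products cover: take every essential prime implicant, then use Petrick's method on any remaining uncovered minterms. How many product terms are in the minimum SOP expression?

size-2^0 implicants → 00000(✓)  00001(✓)  00010(✓)  00100(✓)  00101(✓)  00111(✓)  01000(✓)  01001(✓)  01010(✓)  01011(✓)  01101(✓)  01110(✓)  10001(✓)  10011(✓)  10100(✓)  10101(✓)  10110(✓)  10111(✓)  11001(✓)  11010(✓)  11011(✓)  11100(✓)  11101(✓)  11111(✓)
size-2^1 implicants → -0001(✓)  -0100(✓)  -0101(✓)  -0111(✓)  -1001(✓)  -1010(✓)  -1011(✓)  -1101(✓)  0-000(✓)  0-001(✓)  0-010(✓)  0-101(✓)  00-00(✓)  00-01(✓)  000-0(✓)  0000-(✓)  001-1(✓)  0010-(✓)  01-01(✓)  01-10  010-0(✓)  010-1(✓)  0100-(✓)  0101-(✓)  1-001(✓)  1-011(✓)  1-100(✓)  1-101(✓)  1-111(✓)  10-01(✓)  10-11(✓)  100-1(✓)  101-0(✓)  101-1(✓)  1010-(✓)  1011-(✓)  11-01(✓)  11-11(✓)  110-1(✓)  1101-(✓)  111-1(✓)  1110-(✓)
size-2^2 implicants → --001(✓)  --101(✓)  -0-01(✓)  -01-1  -010-  -1-01(✓)  -10-1  -101-  0--01(✓)  0-0-0  0-00-  00-0-  010--  1--01(✓)  1--11(✓)  1-0-1(✓)  1-1-1(✓)  1-10-  10--1(✓)  101--  11--1(✓)
size-2^3 implicants → ---01  1---1
Unchecked terms (primes): ---01, -01-1, -010-, -10-1, -101-, 0-0-0, 0-00-, 00-0-, 01-10, 010--, 1---1, 1-10-, 101--
Minterm coverage:
  m0 ⊆ 0-0-0,0-00-,00-0-
  m1 ⊆ ---01,0-00-,00-0-
  m2 ⊆ 0-0-0 [E]
  m4 ⊆ -010-,00-0-
  m5 ⊆ ---01,-01-1,-010-,00-0-
  m7 ⊆ -01-1 [E]
  m8 ⊆ 0-0-0,0-00-,010--
  m9 ⊆ ---01,-10-1,0-00-,010--
  m10 ⊆ -101-,0-0-0,01-10,010--
  m11 ⊆ -10-1,-101-,010--
  m13 ⊆ ---01 [E]
  m14 ⊆ 01-10 [E]
  m17 ⊆ ---01,1---1
  m19 ⊆ 1---1 [E]
  m20 ⊆ -010-,1-10-,101--
  m21 ⊆ ---01,-01-1,-010-,1---1,1-10-,101--
  m23 ⊆ -01-1,1---1,101--
  m25 ⊆ ---01,-10-1,1---1
  m26 ⊆ -101- [E]
  m27 ⊆ -10-1,-101-,1---1
  m28 ⊆ 1-10- [E]
  m29 ⊆ ---01,1---1,1-10-
  m31 ⊆ 1---1 [E]
E = {---01, -01-1, -101-, 0-0-0, 01-10, 1---1, 1-10-}
Petrick residual → -010-
Cover = d'e + b'ce + b'cd' + bc'd + a'c'e' + a'bde' + ae + acd'  |cover|=8

8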